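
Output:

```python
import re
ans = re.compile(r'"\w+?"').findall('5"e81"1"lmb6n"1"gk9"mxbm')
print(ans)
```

['"e81"', '"lmb6n"', '"gk9"']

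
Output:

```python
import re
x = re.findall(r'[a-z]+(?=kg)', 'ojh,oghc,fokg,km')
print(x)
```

['fo']

Lookahead/lookbehind check context without consuming it, so the matched span excludes the asserted characters.
`findall` yields the raw match text (1 of them) because the pattern has no groups.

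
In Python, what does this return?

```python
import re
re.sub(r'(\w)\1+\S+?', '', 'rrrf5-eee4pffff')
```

'5-p'

After group 1 captures some text, `\1` only succeeds where that same text appears again.
Matches: at [0:4] → 'rrrf'; at [6:10] → 'eee4'; at [11:15] → 'ffff'.
Each match is replaced by ''.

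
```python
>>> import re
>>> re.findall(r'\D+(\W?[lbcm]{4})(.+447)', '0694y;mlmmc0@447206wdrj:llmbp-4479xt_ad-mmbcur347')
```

Pattern: one or more of a non-digit; then optionally a non-word character, then exactly 4 of one of [lbcm] (captured); then one or more of any character, then the literal '447' (captured).
2 groups means the one result is a tuple of 2 captured strings — 1 here.

[('lmmc', '0@447206wdrj:llmbp-447')]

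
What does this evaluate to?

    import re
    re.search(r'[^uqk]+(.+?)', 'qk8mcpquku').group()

'8mcpq'

With the lazy modifier that quantifier settles for the fewest repetitions that let the rest of the pattern succeed (the atoms after it are unaffected and can still be greedy).
The match spans [2:7] → '8mcpq'.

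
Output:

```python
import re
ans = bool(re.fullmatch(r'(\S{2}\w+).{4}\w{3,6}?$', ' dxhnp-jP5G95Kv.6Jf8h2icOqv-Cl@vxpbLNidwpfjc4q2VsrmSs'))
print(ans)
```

Pattern: exactly 2 of a non-whitespace character, then one or more of a word character (captured); then exactly 4 of any character, then 3 to 6 of a word character (lazy); then anchored at the end.
For `fullmatch`, every character of the input must be accounted for by the pattern.
Here the string isn't matched end-to-end, so the call returns None, and `bool(None)` is False.

False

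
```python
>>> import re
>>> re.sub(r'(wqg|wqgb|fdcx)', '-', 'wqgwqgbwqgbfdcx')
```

'--b-b-'

Alternation isn't longest-match — the leftmost alternative that fits at this position is chosen.
Matches: at [0:3] → 'wqg'; at [3:6] → 'wqg'; at [7:10] → 'wqg'; at [11:15] → 'fdcx'.
Each match is replaced by '-'.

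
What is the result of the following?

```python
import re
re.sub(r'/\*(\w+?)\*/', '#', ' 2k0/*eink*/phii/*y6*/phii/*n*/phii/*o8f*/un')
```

Matches: at [4:12] → '/*eink*/'; at [16:22] → '/*y6*/'; at [26:31] → '/*n*/'; at [35:42] → '/*o8f*/'.
Every occurrence is swapped for '#'.

' 2k0#phii#phii#phii#un'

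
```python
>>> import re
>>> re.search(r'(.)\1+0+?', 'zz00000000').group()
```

After group 1 captures some text, `\1` only succeeds where that same text appears again.
Unlike `match`, `search` isn't anchored — it looks for the pattern anywhere in the string.
The match spans [0:3] → 'zz0'.
Captured: group 1 = 'z'.

'zz0'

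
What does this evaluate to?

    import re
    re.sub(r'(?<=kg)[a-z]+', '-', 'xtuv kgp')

'xtuv kg-'

Lookahead/lookbehind check context without consuming it, so the matched span excludes the asserted characters.
Matches: at [7:8] → 'p'.
Each match is replaced by '-'.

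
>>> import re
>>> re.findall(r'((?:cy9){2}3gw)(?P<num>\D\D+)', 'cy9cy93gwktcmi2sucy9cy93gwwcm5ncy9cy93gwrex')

This matches the literal 'cy9' repeated 2 times, then the literal '3gw' (captured); then a non-digit, then one or more of a non-digit (captured as 'num').
Matches: at [0:14] match 'cy9cy93gwktcmi', groups = ('cy9cy93gw', 'ktcmi'); at [17:29] match 'cy9cy93gwwcm', groups = ('cy9cy93gw', 'wcm'); at [31:43] match 'cy9cy93gwrex', groups = ('cy9cy93gw', 'rex').
With 2 capturing groups, `findall` returns a 2-tuple per match.

[('cy9cy93gw', 'ktcmi'), ('cy9cy93gw', 'wcm'), ('cy9cy93gw', 'rex')]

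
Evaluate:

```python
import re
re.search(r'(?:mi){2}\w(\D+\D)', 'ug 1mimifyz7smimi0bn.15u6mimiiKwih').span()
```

This matches the literal 'mi' repeated 2 times, then a word character; then one or more of a non-digit, then a non-digit (captured).
`re.search` tries every starting position until one works.
The match spans [4:11] → 'mimifyz'.
Captured: group 1 = 'yz'.

(4, 11)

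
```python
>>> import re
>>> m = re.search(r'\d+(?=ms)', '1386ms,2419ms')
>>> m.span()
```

(0, 4)

The positive lookaround only admits positions where the adjacent text matches; those characters stay outside the span.
The match spans [0:4] → '1386'.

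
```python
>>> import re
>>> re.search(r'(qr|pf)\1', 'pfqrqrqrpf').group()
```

'qrqr'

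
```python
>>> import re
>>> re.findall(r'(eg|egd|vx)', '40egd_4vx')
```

['eg', 'vx']

Alternation isn't longest-match — the leftmost alternative that fits at this position is chosen.
Because there's exactly one group, `findall` drops the full match and keeps group 1 from each hit.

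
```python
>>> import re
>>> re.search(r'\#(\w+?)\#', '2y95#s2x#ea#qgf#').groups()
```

Unlike `match`, `search` isn't anchored — it looks for the pattern anywhere in the string.
The match spans [4:9] → '#s2x#'.
Captured: group 1 = 's2x'.

('s2x',)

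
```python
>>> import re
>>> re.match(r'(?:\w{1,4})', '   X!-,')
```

With `match`, the pattern is implicitly anchored at the beginning.
Here the string doesn't start with a match, so the call returns None.

None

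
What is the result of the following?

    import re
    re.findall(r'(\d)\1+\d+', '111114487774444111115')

['1']

`\1` has to match the exact text group 1 already captured.
With a single group, `findall` returns only what that group captured — 1 item.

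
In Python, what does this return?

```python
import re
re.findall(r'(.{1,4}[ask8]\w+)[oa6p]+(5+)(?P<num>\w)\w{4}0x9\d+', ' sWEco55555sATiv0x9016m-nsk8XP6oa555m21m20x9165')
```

[(' sWEc', '55555', 's'), ('m-nsk8XP6o', '555', 'm')]

This matches 1 to 4 of any character, then one of [ask8], then one or more of a word character (captured); then one or more of one of [oa6p]; then one or more of a literal '5' (captured); then a word character (captured as 'num'); then exactly 4 of a word character, then the literal '0x9', then one or more of a digit.
Multiple groups make `findall` return tuples — one 3-tuple for each match.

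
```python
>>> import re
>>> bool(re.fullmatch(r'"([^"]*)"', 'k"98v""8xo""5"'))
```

False

For `fullmatch`, every character of the input must be accounted for by the pattern.
Here the string isn't matched end-to-end, so the call returns None, and `bool(None)` is False.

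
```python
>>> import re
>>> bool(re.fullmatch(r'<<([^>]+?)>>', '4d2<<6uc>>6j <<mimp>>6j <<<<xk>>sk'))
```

False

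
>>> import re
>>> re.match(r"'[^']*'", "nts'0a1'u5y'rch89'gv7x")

None

`re.match` won't scan ahead — the pattern has to work from the very first character.
Here the string doesn't start with a match, so the call returns None.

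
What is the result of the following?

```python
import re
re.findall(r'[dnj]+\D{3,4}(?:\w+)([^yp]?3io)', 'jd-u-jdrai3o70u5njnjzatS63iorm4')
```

Pattern: one or more of one of [dnj], then 3 to 4 of a non-digit; then one or more of a word character (non-capturing group); then optionally any character except [yp], then the literal '3io' (captured).
One capturing group, so `findall` returns just the captured substring from the one match — 1 in all.

['3io']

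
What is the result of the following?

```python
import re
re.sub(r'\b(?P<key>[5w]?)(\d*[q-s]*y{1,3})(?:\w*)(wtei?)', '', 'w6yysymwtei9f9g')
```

`sub` substitutes '' at each match site.

'9f9g'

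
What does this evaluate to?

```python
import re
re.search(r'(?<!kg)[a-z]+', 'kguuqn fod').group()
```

'kguuqn'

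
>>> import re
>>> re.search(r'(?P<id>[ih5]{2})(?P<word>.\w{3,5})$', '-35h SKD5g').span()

This matches exactly 2 of one of [ih5] (captured as 'id'); then any character, then 3 to 5 of a word character (captured as 'word'); then anchored at the end.
`search` walks the string left to right and returns the first match it finds.
The match spans [2:10] → '5h SKD5g'.
Captured: group 1 = '5h', group 2 = ' SKD5g'.

(2, 10)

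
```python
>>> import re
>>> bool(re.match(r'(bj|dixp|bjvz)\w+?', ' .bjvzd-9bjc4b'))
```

False

`re.match` won't scan ahead — the pattern has to work from the very first character.
Here the string doesn't start with a match, so the call returns None, and `bool(None)` is False.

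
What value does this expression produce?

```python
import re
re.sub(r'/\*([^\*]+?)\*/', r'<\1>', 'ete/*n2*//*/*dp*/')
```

'ete<n2>/*<dp>'

Matches: at [3:9] → '/*n2*/'; at [11:17] → '/*dp*/'.
The replacement refers to a captured group, so each match is rewritten using its own captured text.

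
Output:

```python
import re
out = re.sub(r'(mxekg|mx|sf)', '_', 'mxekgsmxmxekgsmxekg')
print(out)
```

`|` is ordered: at each position the engine commits to the first alternative that works.
Each match is replaced by '_'.

_s__s_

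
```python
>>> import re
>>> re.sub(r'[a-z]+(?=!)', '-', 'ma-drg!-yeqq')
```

The positive lookaround only admits positions where the adjacent text matches; those characters stay outside the span.
Each match is replaced by '-'.

'ma--!-yeqq'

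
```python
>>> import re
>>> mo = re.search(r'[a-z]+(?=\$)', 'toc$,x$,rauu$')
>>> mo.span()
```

(0, 3)

Because the assertion is zero-width, the text it checks is not consumed and won't appear in the result.
The match spans [0:3] → 'toc'.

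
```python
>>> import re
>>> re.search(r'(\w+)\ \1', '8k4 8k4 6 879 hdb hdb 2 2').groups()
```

The match spans [0:7] → '8k4 8k4'.
Captured: group 1 = '8k4'.

('8k4',)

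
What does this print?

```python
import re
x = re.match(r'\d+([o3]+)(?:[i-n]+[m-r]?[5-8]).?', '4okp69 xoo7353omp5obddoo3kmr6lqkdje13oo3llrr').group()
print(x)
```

This matches one or more of a digit; then one or more of one of [o3] (captured); then one or more of a character in [i-n], then optionally a character in [m-r], then a character in [5-8] (non-capturing group); then optionally any character.
With `match`, the pattern is implicitly anchored at the beginning.
The match spans [0:6] → '4okp69'.
Captured: group 1 = 'o'.

4okp69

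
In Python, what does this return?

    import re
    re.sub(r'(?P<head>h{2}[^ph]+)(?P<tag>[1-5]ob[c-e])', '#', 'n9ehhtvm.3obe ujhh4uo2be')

Pattern: exactly 2 of a literal 'h', then one or more of any character except [ph] (captured as 'head'); then a character in [1-5], then the literal 'ob', then a character in [c-e] (captured as 'tag').
Matches: at [3:13] → 'hhtvm.3obe'.
Each match is replaced by '#'.

'n9e# ujhh4uo2be'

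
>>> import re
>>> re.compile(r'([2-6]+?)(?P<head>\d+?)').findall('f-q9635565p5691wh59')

Pattern: one or more of a character in [2-6] (lazy) (captured); then one or more of a digit (lazy) (captured as 'head').
Matches: at [4:6] match '63', groups = ('6', '3'); at [6:8] match '55', groups = ('5', '5'); at [8:10] match '65', groups = ('6', '5'); at [11:13] match '56', groups = ('5', '6'); at [17:19] match '59', groups = ('5', '9').
Multiple groups make `findall` return tuples — one 2-tuple for each match.

[('6', '3'), ('5', '5'), ('6', '5'), ('5', '6'), ('5', '9')]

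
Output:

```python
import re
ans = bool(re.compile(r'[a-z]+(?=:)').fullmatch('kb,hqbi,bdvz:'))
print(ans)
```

Because the assertion is zero-width, the text it checks is not consumed and won't appear in the result.
`fullmatch` succeeds only if the pattern covers the string from start to end.
Here there's no way to consume every character, so the call returns None, and `bool(None)` is False.

False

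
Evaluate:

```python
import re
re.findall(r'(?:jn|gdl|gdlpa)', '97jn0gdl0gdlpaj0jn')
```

['jn', 'gdl', 'gdl', 'jn']

Branches in `(...|...)` are attempted left-to-right; the first branch that allows the whole pattern to succeed is taken.
With no groups in the pattern, `findall` gives back each whole match — 4 here.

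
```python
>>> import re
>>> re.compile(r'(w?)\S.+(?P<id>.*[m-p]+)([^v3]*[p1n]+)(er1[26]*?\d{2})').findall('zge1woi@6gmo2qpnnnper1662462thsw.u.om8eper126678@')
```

The pattern matches optionally a literal 'w' (captured); then a non-whitespace character, then one or more of any character; then zero or more of any character, then one or more of a character in [m-p] (captured as 'id'); then zero or more of any character except [v3], then one or more of one of [p1n] (captured); then the literal 'er1', then zero or more of one of [26] (lazy), then exactly 2 of a digit (captured).
A non-greedy quantifier consumes as few characters as it can — just enough that the remainder of the pattern still matches from where it stops; whatever follows it matches normally.
Matches: at [0:45] match 'zge1woi@6gmo2qpnnnper1662462thsw.u.om8eper126', groups = ('', 'm', '8ep', 'er126').
4 groups means the one result is a tuple of 4 captured strings — 1 here.

[('', 'm', '8ep', 'er126')]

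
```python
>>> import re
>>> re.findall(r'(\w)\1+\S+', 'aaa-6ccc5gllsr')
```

`\1` is not a pattern — it's the concrete string captured by group 1, re-applied verbatim.
Walking the string: at [0:14] match 'aaa-6ccc5gllsr', group 1 = 'a'.
One capturing group, so `findall` returns just the captured substring from the one match — 1 in all.

['a']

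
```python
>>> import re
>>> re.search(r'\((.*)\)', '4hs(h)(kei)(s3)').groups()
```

The match spans [3:15] → '(h)(kei)(s3)'.
Captured: group 1 = 'h)(kei)(s3'.

('h)(kei)(s3',)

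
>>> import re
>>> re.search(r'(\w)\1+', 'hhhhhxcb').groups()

('h',)

A backreference is literal: `\1` must see the identical characters the first group matched.
Unlike `match`, `search` isn't anchored — it looks for the pattern anywhere in the string.
The match spans [0:5] → 'hhhhh'.
Captured: group 1 = 'h'.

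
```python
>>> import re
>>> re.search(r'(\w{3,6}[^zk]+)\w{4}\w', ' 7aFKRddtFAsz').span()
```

(1, 13)

The pattern matches 3 to 6 of a word character, then one or more of any character except [zk] (captured); then exactly 4 of a word character, then a word character.
The match spans [1:13] → '7aFKRddtFAsz'.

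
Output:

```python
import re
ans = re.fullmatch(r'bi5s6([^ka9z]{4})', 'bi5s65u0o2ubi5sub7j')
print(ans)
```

None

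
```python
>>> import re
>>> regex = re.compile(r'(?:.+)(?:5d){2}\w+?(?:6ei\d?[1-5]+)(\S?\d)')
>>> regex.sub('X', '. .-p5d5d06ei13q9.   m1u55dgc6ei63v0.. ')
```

`sub` substitutes 'X' at each match site.

'X.   m1u55dgc6ei63v0.. '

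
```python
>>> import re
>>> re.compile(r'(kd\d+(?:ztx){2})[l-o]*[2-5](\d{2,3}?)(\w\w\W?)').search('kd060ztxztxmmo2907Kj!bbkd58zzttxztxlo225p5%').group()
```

The pattern matches the literal 'kd', then one or more of a digit, then the literal 'ztx' repeated 2 times (captured); then zero or more of a character in [l-o], then a character in [2-5]; then 2 to 3 of a digit (lazy) (captured); then a word character, then a word character, then optionally a non-word character (captured).
Because the quantifier is non-greedy, it stops expanding at the earliest point where the rest of the pattern can succeed.
Unlike `match`, `search` isn't anchored — it looks for the pattern anywhere in the string.
The match spans [0:19] → 'kd060ztxztxmmo2907K'.
Captured: group 1 = 'kd060ztxztx', group 2 = '90', group 3 = '7K'.

'kd060ztxztxmmo2907K'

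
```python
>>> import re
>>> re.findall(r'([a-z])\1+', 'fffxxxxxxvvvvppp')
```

['f', 'x', 'v', 'p']

`\1` has to match the exact text group 1 already captured.
`findall` collects group 1 from each match (4 total).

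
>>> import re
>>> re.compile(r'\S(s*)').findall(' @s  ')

This matches a non-whitespace character; then zero or more of a literal 's' (captured).
One capturing group, so `findall` returns just the captured substring from the one match — 1 in all.

['s']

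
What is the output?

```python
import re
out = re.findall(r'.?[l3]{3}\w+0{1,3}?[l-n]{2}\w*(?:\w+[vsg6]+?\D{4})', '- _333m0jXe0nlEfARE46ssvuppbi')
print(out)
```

The pattern matches optionally any character, then exactly 3 of one of [l3], then one or more of a word character; then 1 to 3 of a literal '0' (lazy), then exactly 2 of a character in [l-n], then zero or more of a word character; then one or more of a word character, then one or more of one of [vsg6] (lazy), then exactly 4 of a non-digit (non-capturing group).
`findall` yields the raw match text (1 of them) because the pattern has no groups.

['_333m0jXe0nlEfARE46ssvuppb']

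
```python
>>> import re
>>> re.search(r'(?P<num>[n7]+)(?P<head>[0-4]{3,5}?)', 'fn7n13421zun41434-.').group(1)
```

'n7n'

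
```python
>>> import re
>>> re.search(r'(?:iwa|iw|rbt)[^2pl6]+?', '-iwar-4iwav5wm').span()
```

`|` is ordered: at each position the engine commits to the first alternative that works.
Unlike `match`, `search` isn't anchored — it looks for the pattern anywhere in the string.
The match spans [1:5] → 'iwar'.

(1, 5)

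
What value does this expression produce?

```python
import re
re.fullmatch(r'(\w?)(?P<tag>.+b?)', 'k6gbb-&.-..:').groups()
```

The match spans [0:12] → 'k6gbb-&.-..:'.
Captured: group 1 = 'k', group 2 = '6gbb-&.-..:'.

('k', '6gbb-&.-..:')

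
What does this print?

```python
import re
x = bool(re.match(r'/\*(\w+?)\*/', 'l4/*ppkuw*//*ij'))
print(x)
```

`re.match` only tries the pattern at the start of the string.
Here position 0 doesn't satisfy it, so the call returns None, and `bool(None)` is False.

False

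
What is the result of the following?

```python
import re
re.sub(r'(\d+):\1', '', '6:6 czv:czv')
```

' czv:czv'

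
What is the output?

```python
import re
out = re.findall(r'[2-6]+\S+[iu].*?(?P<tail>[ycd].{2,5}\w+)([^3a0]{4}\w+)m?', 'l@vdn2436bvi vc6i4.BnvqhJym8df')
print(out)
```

[('c6i4.BnvqhJ', 'ym8df')]

The pattern matches one or more of a character in [2-6]; then one or more of a non-whitespace character, then one of [iu], then zero or more of any character (lazy); then one of [ycd], then 2 to 5 of any character, then one or more of a word character (captured as 'tail'); then exactly 4 of any character except [3a0], then one or more of a word character (captured); then optionally a literal 'm'.
2 groups means the one result is a tuple of 2 captured strings — 1 here.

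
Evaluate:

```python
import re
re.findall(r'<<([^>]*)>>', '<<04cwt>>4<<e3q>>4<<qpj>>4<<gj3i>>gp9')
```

Because there's exactly one group, `findall` drops the full match and keeps group 1 from each hit.

['04cwt', 'e3q', 'qpj', 'gj3i']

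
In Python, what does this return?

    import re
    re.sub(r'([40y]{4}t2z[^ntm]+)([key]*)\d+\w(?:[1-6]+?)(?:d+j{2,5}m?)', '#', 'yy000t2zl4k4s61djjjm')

'y#'

This matches exactly 4 of one of [40y], then the literal 't2z', then one or more of any character except [ntm] (captured); then zero or more of one of [key] (captured); then one or more of a digit, then a word character; then one or more of a character in [1-6] (lazy) (non-capturing group); then one or more of the literal 'd', then 2 to 5 of a literal 'j', then optionally the literal 'm' (non-capturing group).
Matches: at [1:20] → 'y000t2zl4k4s61djjjm'.
`sub` substitutes '#' at each match site.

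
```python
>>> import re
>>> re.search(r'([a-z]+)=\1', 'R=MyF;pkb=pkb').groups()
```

('pkb',)

The match spans [6:13] → 'pkb=pkb'.
Captured: group 1 = 'pkb'.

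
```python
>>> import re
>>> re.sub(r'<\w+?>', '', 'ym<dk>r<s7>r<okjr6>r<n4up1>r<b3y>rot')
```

'ymrrrrrot'

Matches: at [2:6] → '<dk>'; at [7:11] → '<s7>'; at [12:19] → '<okjr6>'; at [20:27] → '<n4up1>'; at [28:33] → '<b3y>'.
Every occurrence is swapped for ''.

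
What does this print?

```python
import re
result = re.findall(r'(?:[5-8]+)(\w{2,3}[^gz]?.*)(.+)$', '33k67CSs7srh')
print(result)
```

Pattern: one or more of a character in [5-8] (non-capturing group); then 2 to 3 of a word character, then optionally any character except [gz], then zero or more of any character (captured); then one or more of any character (captured); then anchored at the end.
Scanning left to right: at [3:12] match '67CSs7srh', groups = ('CSs7sr', 'h').
`findall` packs the 2 group values into a tuple for every match.

[('CSs7sr', 'h')]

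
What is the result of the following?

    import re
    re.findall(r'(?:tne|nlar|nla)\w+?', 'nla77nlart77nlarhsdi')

['nla7', 'nlart', 'nlarh']

Branches in `(...|...)` are attempted left-to-right; the first branch that allows the whole pattern to succeed is taken.
Walking the string: at [0:4] → 'nla7'; at [5:10] → 'nlart'; at [12:17] → 'nlarh'.
No capturing groups, so `findall` returns the 3 full match strings.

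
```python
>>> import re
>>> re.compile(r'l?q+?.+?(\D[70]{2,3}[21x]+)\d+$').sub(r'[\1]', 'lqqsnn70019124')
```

The replacement refers to a captured group, so each match is rewritten using its own captured text.

'[n7001]'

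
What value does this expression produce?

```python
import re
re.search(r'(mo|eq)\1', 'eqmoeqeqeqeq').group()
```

'eqeq'

After group 1 captures some text, `\1` only succeeds where that same text appears again.
The match spans [4:8] → 'eqeq'.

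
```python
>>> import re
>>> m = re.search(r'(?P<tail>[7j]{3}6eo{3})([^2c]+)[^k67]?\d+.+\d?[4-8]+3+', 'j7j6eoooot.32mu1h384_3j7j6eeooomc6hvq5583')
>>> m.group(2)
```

Pattern: exactly 3 of one of [7j], then the literal '6e', then exactly 3 of the literal 'o' (captured as 'tail'); then one or more of any character except [2c] (captured); then optionally any character except [k67], then one or more of a digit, then one or more of any character; then optionally a digit, then one or more of a character in [4-8], then one or more of a literal '3'.
`search` walks the string left to right and returns the first match it finds.
The match spans [0:41] → 'j7j6eoooot.32mu1h384_3j7j6eeooomc6hvq5583'.
Captured: group 1 = 'j7j6eooo', group 2 = 'ot.3'.

'ot.3'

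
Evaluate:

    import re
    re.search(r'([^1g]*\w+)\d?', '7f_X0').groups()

This matches zero or more of any character except [1g], then one or more of a word character (captured); then optionally a digit.
`re.search` tries every starting position until one works.
The match spans [0:5] → '7f_X0'.
Captured: group 1 = '7f_X0'.

('7f_X0',)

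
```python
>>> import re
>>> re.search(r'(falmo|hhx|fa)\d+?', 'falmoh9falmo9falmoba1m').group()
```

'falmo9'

`re.search` tries every starting position until one works.
The match spans [7:13] → 'falmo9'.
Captured: group 1 = 'falmo'.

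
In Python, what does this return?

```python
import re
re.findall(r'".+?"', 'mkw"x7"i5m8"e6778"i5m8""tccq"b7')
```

With the lazy modifier that quantifier settles for the fewest repetitions that let the rest of the pattern succeed (the atoms after it are unaffected and can still be greedy).
Since nothing is captured, `findall` lists the 3 matched substrings directly.

['"x7"', '"e6778"', '""tccq"']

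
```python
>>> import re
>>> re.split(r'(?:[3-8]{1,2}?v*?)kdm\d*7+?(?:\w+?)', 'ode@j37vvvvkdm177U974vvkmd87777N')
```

['ode@j', '974vvkmd87777N']

Lazy quantifiers expand one character at a time until the remainder of the pattern can match.
The string is cut at each match, leaving 2 pieces.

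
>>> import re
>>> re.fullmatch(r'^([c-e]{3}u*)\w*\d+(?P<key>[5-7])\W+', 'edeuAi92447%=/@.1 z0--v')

None

`fullmatch` succeeds only if the pattern covers the string from start to end.
Here the string isn't matched end-to-end, so the call returns None.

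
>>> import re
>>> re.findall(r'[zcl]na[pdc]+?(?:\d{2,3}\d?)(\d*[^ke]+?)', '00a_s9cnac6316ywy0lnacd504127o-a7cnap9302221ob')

Pattern: one of [zcl], then the literal 'na', then one or more of one of [pdc] (lazy); then 2 to 3 of a digit, then optionally a digit (non-capturing group); then zero or more of a digit, then one or more of any character except [ke] (lazy) (captured).
A non-greedy quantifier consumes as few characters as it can — just enough that the remainder of the pattern still matches from where it stops; whatever follows it matches normally.
Walking the string: at [6:15] match 'cnac6316y', group 1 = 'y'; at [18:30] match 'lnacd504127o', group 1 = '27o'; at [33:45] match 'cnap9302221o', group 1 = '221o'.
One capturing group, so `findall` returns just the captured substring from each match — 3 in all.

['y', '27o', '221o']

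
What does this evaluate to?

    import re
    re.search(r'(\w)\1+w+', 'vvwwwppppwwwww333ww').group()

A backreference is literal: `\1` must see the identical characters the first group matched.
The match spans [0:5] → 'vvwww'.

'vvwww'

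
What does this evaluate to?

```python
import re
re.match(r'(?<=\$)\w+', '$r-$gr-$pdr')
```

None

The `(?=…)`/`(?<=…)` assertion just peeks at neighbouring text; it doesn't advance the match position.
With `match`, the pattern is implicitly anchored at the beginning.
Here position 0 doesn't satisfy it, so the call returns None.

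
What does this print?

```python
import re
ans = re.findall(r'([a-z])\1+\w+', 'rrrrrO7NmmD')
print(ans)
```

['r']

`\1` has to match the exact text group 1 already captured.
Matches: at [0:11] match 'rrrrrO7NmmD', group 1 = 'r'.
`findall` collects group 1 from the one match (1 total).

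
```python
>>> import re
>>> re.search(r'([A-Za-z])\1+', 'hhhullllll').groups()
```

('h',)

The match spans [0:3] → 'hhh'.
Captured: group 1 = 'h'.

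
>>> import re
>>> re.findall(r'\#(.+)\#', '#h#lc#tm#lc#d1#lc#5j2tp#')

Because there's exactly one group, `findall` drops the full match and keeps group 1 from the one hit.

['h#lc#tm#lc#d1#lc#5j2tp']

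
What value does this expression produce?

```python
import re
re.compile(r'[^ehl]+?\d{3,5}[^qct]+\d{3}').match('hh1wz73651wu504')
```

None

With `match`, the pattern is implicitly anchored at the beginning.
Here position 0 doesn't satisfy it, so the call returns None.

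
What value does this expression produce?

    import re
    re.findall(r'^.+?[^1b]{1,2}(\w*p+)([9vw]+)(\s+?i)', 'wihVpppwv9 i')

[('Vppp', 'wv9', ' i')]

Pattern: anchored at the start of the string; then one or more of any character (lazy); then 1 to 2 of any character except [1b]; then zero or more of a word character, then one or more of a literal 'p' (captured); then one or more of one of [9vw] (captured); then one or more of whitespace (lazy), then the literal 'i' (captured).
`findall` packs the 3 group values into a tuple for every match.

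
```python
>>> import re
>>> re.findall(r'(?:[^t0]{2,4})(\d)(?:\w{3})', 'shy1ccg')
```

['1']

Pattern: 2 to 4 of any character except [t0] (non-capturing group); then a digit (captured); then exactly 3 of a word character (non-capturing group).
Scanning left to right: at [0:7] match 'shy1ccg', group 1 = '1'.
Because there's exactly one group, `findall` drops the full match and keeps group 1 from the one hit.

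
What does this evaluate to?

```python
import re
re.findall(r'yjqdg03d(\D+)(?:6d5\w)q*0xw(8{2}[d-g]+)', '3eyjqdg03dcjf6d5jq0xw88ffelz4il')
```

[('cjf', '88ffe')]

This matches the literal 'yj', then the literal 'qdg', then the literal '03d'; then one or more of a non-digit (captured); then the literal '6d5', then a word character (non-capturing group); then zero or more of the literal 'q', then the literal '0xw'; then exactly 2 of a literal '8', then one or more of a character in [d-g] (captured).
Walking the string: at [2:26] match 'yjqdg03dcjf6d5jq0xw88ffe', groups = ('cjf', '88ffe').
Multiple groups make `findall` return tuples — one 2-tuple for the one match.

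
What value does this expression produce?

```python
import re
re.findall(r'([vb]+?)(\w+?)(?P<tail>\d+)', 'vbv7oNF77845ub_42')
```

A `+?`/`*?`/`{m,n}?` starts at its minimum and grows only as far as needed for what follows to match.
`findall` packs the 3 group values into a tuple for every match.

[('v', 'bv', '7'), ('b', '_', '42')]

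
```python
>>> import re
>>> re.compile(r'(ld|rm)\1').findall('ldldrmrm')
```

A backreference is literal: `\1` must see the identical characters the first group matched.
Walking the string: at [0:4] match 'ldld', group 1 = 'ld'; at [4:8] match 'rmrm', group 1 = 'rm'.
Because there's exactly one group, `findall` drops the full match and keeps group 1 from each hit.

['ld', 'rm']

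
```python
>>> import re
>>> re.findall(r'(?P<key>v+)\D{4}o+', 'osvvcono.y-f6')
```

Pattern: one or more of a literal 'v' (captured as 'key'); then exactly 4 of a non-digit, then one or more of a literal 'o'.
Walking the string: at [2:8] match 'vvcono', group 1 = 'v'.
One capturing group, so `findall` returns just the captured substring from the one match — 1 in all.

['v']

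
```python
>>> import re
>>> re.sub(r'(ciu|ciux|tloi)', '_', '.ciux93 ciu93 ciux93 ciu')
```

'._x93 _93 _x93 _'

Alternation isn't longest-match — the leftmost alternative that fits at this position is chosen.
`sub` substitutes '_' at each match site.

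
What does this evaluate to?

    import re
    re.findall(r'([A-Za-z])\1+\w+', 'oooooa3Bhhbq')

['o']

The backreference `\1` re-matches whatever the first group consumed, character for character.
Scanning left to right: at [0:12] match 'oooooa3Bhhbq', group 1 = 'o'.
With a single group, `findall` returns only what that group captured — 1 item.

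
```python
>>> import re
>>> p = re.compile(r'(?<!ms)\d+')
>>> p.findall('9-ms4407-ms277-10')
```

`(?!…)`/`(?<!…)` only lets a position through if the neighbouring text does NOT match; no characters are consumed.
`findall` yields the raw match text (4 of them) because the pattern has no groups.

['9', '407', '77', '10']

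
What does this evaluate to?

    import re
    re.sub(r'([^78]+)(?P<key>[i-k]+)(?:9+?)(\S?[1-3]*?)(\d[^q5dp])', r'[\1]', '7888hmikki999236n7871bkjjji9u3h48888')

A `+?`/`*?`/`{m,n}?` starts at its minimum and grows only as far as needed for what follows to match.
`\1` in the replacement pulls in group 1's text for each match.

'7888[hmikk]36n787[1bkjjj]48888'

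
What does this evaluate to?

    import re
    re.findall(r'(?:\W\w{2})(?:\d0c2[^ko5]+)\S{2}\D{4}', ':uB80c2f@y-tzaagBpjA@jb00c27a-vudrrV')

This matches a non-word character, then exactly 2 of a word character (non-capturing group); then a digit, then the literal '0c2', then one or more of any character except [ko5] (non-capturing group); then exactly 2 of a non-whitespace character, then exactly 4 of a non-digit.
Scanning left to right: at [0:36] → ':uB80c2f@y-tzaagBpjA@jb00c27a-vudrrV'.
`findall` yields the raw match text (1 of them) because the pattern has no groups.

[':uB80c2f@y-tzaagBpjA@jb00c27a-vudrrV']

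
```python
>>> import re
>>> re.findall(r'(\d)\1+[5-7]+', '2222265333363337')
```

['2', '3', '3']

A backreference is literal: `\1` must see the identical characters the first group matched.
Scanning left to right: at [0:7] match '2222265', group 1 = '2'; at [7:12] match '33336', group 1 = '3'; at [12:16] match '3337', group 1 = '3'.
Because there's exactly one group, `findall` drops the full match and keeps group 1 from each hit.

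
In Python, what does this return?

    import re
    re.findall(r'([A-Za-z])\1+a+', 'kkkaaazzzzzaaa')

['k', 'z']

The backreference `\1` re-matches whatever the first group consumed, character for character.
Matches: at [0:6] match 'kkkaaa', group 1 = 'k'; at [6:14] match 'zzzzzaaa', group 1 = 'z'.
With a single group, `findall` returns only what that group captured — 2 items.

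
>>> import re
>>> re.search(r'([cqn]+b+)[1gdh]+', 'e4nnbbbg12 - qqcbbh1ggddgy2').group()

The pattern matches one or more of one of [cqn], then one or more of a literal 'b' (captured); then one or more of one of [1gdh].
Unlike `match`, `search` isn't anchored — it looks for the pattern anywhere in the string.
The match spans [2:9] → 'nnbbbg1'.
Captured: group 1 = 'nnbbb'.

'nnbbbg1'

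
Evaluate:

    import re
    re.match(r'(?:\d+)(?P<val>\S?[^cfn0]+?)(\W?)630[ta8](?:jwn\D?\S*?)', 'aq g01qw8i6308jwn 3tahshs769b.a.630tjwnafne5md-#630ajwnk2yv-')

None

The pattern matches one or more of a digit (non-capturing group); then optionally a non-whitespace character, then one or more of any character except [cfn0] (lazy) (captured as 'val'); then optionally a non-word character (captured); then the literal '630', then one of [ta8]; then the literal 'jwn', then optionally a non-digit, then zero or more of a non-whitespace character (lazy) (non-capturing group).
`match` is anchored at position 0; if the pattern doesn't fit there, it returns None.
Here position 0 doesn't satisfy it, so the call returns None.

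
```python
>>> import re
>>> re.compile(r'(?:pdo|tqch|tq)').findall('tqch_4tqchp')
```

['tqch', 'tqch']

The regex engine tests alternatives in the order written; an earlier branch that matches wins even if a later one would match more.
Scanning left to right: at [0:4] → 'tqch'; at [6:10] → 'tqch'.
`findall` yields the raw match text (2 of them) because the pattern has no groups.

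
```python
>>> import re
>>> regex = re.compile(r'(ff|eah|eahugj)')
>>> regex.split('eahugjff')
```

Alternation tries branches left to right and keeps the first one that lets the overall match succeed at that position.
Matches to split on: at [0:3] → 'eah'; at [6:8] → 'ff'.
With a capturing group present, the delimiter's captured portion is kept in the result list.

['', 'eah', 'ugj', 'ff', '']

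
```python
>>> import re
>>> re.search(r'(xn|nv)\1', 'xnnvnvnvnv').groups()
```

('nv',)

`\1` has to match the exact text group 1 already captured.
`search` walks the string left to right and returns the first match it finds.
The match spans [2:6] → 'nvnv'.
Captured: group 1 = 'nv'.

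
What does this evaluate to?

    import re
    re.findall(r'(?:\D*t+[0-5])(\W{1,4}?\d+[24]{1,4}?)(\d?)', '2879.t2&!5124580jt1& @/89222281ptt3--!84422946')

`findall` packs the 2 group values into a tuple for every match.

[('&!5124', '5'), ('& @/892222', '8'), ('--!8442294', '6')]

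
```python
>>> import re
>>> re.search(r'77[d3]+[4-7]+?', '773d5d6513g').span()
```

(0, 5)

This matches the literal '77', then one or more of one of [d3]; then one or more of a character in [4-7] (lazy).
`search` walks the string left to right and returns the first match it finds.
The match spans [0:5] → '773d5'.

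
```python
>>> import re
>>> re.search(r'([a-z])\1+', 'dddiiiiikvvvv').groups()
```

The backreference `\1` re-matches whatever the first group consumed, character for character.
Unlike `match`, `search` isn't anchored — it looks for the pattern anywhere in the string.
The match spans [0:3] → 'ddd'.
Captured: group 1 = 'd'.

('d',)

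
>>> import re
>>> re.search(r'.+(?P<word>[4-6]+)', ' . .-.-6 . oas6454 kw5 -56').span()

(0, 26)

The pattern matches one or more of any character; then one or more of a character in [4-6] (captured as 'word').
`re.search` scans for the first position where the pattern succeeds.
The match spans [0:26] → ' . .-.-6 . oas6454 kw5 -56'.
Captured: group 1 = '6'.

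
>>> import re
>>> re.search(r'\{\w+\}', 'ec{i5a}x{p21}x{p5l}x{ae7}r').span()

(2, 7)

Unlike `match`, `search` isn't anchored — it looks for the pattern anywhere in the string.
The match spans [2:7] → '{i5a}'.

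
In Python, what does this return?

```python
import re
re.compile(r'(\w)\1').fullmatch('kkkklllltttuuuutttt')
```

None

A backreference is literal: `\1` must see the identical characters the first group matched.
For `fullmatch`, every character of the input must be accounted for by the pattern.
Here the pattern can't cover the whole string, so the call returns None.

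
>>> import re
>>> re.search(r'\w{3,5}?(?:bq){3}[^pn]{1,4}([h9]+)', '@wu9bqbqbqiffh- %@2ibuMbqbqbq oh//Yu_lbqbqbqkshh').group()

Pattern: 3 to 5 of a word character (lazy), then the literal 'bq' repeated 3 times, then 1 to 4 of any character except [pn]; then one or more of one of [h9] (captured).
The match spans [1:14] → 'wu9bqbqbqiffh'.

'wu9bqbqbqiffh'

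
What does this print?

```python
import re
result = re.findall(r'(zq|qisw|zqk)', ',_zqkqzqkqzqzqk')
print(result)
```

['zq', 'zq', 'zq', 'zq']

Alternation isn't longest-match — the leftmost alternative that fits at this position is chosen.
Scanning left to right: at [2:4] match 'zq', group 1 = 'zq'; at [6:8] match 'zq', group 1 = 'zq'; at [10:12] match 'zq', group 1 = 'zq'; at [12:14] match 'zq', group 1 = 'zq'.
One capturing group, so `findall` returns just the captured substring from each match — 4 in all.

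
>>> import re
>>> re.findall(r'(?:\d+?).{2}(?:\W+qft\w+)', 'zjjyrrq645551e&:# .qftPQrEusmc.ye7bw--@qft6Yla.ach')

No capturing groups, so `findall` returns the 2 full match strings.

['645551e&:# .qftPQrEusmc', '7bw--@qft6Yla']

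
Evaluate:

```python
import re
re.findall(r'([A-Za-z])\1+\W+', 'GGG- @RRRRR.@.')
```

['G', 'R']

`\1` has to match the exact text group 1 already captured.
Scanning left to right: at [0:6] match 'GGG- @', group 1 = 'G'; at [6:14] match 'RRRRR.@.', group 1 = 'R'.
Because there's exactly one group, `findall` drops the full match and keeps group 1 from each hit.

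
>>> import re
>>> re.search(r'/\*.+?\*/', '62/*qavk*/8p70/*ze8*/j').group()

A `+?`/`*?`/`{m,n}?` starts at its minimum and grows only as far as needed for what follows to match.
The match spans [2:10] → '/*qavk*/'.

'/*qavk*/'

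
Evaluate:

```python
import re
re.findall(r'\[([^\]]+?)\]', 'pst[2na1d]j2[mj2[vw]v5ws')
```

['2na1d', 'mj2[vw']

Walking the string: at [3:10] match '[2na1d]', group 1 = '2na1d'; at [12:20] match '[mj2[vw]', group 1 = 'mj2[vw'.
One capturing group, so `findall` returns just the captured substring from each match — 2 in all.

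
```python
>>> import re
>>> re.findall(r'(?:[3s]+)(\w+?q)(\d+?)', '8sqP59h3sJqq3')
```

[('qP59h3sJqq', '3')]

This matches one or more of one of [3s] (non-capturing group); then one or more of a word character (lazy), then the literal 'q' (captured); then one or more of a digit (lazy) (captured).
Matches: at [1:13] match 'sqP59h3sJqq3', groups = ('qP59h3sJqq', '3').
Multiple groups make `findall` return tuples — one 2-tuple for the one match.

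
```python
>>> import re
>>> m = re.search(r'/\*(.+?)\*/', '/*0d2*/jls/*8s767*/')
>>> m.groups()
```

The `?` after the quantifier makes it lazy — it takes as little as possible before letting the rest of the pattern try.
`search` walks the string left to right and returns the first match it finds.
The match spans [0:7] → '/*0d2*/'.
Captured: group 1 = '0d2'.

('0d2',)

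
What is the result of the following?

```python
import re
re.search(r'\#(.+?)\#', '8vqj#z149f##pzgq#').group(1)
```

'z149f'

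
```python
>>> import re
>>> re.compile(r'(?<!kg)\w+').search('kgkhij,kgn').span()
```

(0, 6)

`(?!…)`/`(?<!…)` only lets a position through if the neighbouring text does NOT match; no characters are consumed.
`re.search` scans for the first position where the pattern succeeds.
The match spans [0:6] → 'kgkhij'.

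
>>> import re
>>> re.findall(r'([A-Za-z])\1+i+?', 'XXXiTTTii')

['X', 'T']

`\1` has to match the exact text group 1 already captured.
One capturing group, so `findall` returns just the captured substring from each match — 2 in all.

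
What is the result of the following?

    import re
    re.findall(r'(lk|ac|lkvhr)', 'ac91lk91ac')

['ac', 'lk', 'ac']

Matches: at [0:2] match 'ac', group 1 = 'ac'; at [4:6] match 'lk', group 1 = 'lk'; at [8:10] match 'ac', group 1 = 'ac'.
With a single group, `findall` returns only what that group captured — 3 items.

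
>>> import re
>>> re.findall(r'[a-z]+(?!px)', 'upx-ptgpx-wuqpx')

The negative lookahead/lookbehind blocks any match where the forbidden context is present.
`findall` yields the raw match text (3 of them) because the pattern has no groups.

['upx', 'ptgpx', 'wuqpx']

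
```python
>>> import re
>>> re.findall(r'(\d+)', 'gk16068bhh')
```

The pattern matches one or more of a digit (captured).
Scanning left to right: at [2:7] match '16068', group 1 = '16068'.
Because there's exactly one group, `findall` drops the full match and keeps group 1 from the one hit.

['16068']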